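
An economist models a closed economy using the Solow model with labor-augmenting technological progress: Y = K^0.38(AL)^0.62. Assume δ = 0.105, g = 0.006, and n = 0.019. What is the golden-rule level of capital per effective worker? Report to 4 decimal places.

n + g + δ = 0.019 + 0.006 + 0.105 = 0.13.
At the golden rule the marginal product of capital equals n+g+δ: 0.38·k^(0.38−1) = 0.13. Solving, k_gold = (0.38/0.13)^(1/0.62) ≈ 5.6410.

k_gold ≈ 5.6410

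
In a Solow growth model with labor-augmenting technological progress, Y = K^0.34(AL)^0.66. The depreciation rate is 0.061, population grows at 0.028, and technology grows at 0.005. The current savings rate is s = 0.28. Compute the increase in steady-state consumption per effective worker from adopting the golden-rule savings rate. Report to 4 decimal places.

Δc ≈ 0.0165

Capital per effective worker breaks even when investment replaces (n + g + δ)·k; here n + g + δ = 0.094.
Current steady state (s = 0.28): k* = (0.28/0.094)^(1/0.66) ≈ 5.2267, y* = 5.2267^0.34 ≈ 1.7547, c* = (1−0.28)·1.7547 ≈ 1.2634.
Maximizing c = f(k) − (n+g+δ)·k gives f'(k) = n+g+δ, i.e. 0.34·k^(0.34−1) = 0.094, so k_gold = (0.34/0.094)^(1/0.66) ≈ 7.0143.
y_gold = 7.0143^0.34 ≈ 1.9393, c_gold = y_gold − 0.094·k_gold ≈ 1.2799.
Gain: Δc = 1.2799 − 1.2634 ≈ 0.0165.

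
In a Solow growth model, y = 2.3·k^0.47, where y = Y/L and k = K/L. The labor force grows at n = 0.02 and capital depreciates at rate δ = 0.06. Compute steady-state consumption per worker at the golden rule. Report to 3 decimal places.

Break-even investment rate: n + δ = 0.02 + 0.06 = 0.08.
Golden rule sets MPK = n+δ: 0.47·2.3·k^(0.47−1) = 0.08, so k_gold = (0.47·2.3/0.08)^(1/0.53) ≈ 135.9764.
y_gold = 2.3·135.9764^0.47 ≈ 23.1449.
c_gold = y_gold − (n+δ)·k_gold = 23.1449 − 0.08·135.9764 ≈ 12.2668.

c_gold ≈ 12.267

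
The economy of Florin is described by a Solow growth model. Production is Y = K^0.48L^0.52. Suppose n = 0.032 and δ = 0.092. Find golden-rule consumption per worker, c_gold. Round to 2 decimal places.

n + δ = 0.032 + 0.092 = 0.124.
Golden rule sets MPK = n+δ: 0.48·k^(0.48−1) = 0.124, so k_gold = (0.48/0.124)^(1/0.52) ≈ 13.5027.
y_gold = 13.5027^0.48 ≈ 3.4882.
c_gold = y_gold − (n+δ)·k_gold = 3.4882 − 0.124·13.5027 ≈ 1.8139.

c_gold ≈ 1.81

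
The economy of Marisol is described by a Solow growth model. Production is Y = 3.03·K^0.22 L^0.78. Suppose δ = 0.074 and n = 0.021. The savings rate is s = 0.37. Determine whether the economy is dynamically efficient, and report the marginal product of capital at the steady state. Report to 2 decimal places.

Capital per worker breaks even when investment replaces (n + δ)·k; here n + δ = 0.095.
Steady-state k*: s·A·k^0.22 = 0.095·k gives k* = (0.37·3.03/0.095)^(1/0.78) ≈ 23.6732.
MPK = 0.22·3.03·23.6732^(-0.78) ≈ 0.0565.
MPK < n+δ = 0.095, so the economy is dynamically inefficient (over-saving).

dynamically inefficient; MPK ≈ 0.06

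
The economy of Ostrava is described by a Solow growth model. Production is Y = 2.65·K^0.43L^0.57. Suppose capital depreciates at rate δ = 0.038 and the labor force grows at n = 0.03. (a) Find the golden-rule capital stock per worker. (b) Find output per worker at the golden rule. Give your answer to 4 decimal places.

(a) k_gold ≈ 140.5170; (b) y_gold ≈ 22.2213

Break-even investment rate: n + δ = 0.03 + 0.038 = 0.068.
Golden rule sets MPK = n+δ: 0.43·2.65·k^(0.43−1) = 0.068, so k_gold = (0.43·2.65/0.068)^(1/0.57) ≈ 140.5170.
y_gold = 2.65·140.5170^0.43 ≈ 22.2213.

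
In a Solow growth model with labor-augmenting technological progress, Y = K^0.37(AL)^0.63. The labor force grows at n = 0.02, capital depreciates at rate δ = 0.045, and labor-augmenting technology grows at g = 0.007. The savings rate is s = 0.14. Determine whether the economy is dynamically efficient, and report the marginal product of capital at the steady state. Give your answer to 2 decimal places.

dynamically efficient; MPK ≈ 0.19

n + g + δ = 0.02 + 0.007 + 0.045 = 0.072.
Steady-state k*: s·k^0.37 = 0.072·k gives k* = (0.14/0.072)^(1/0.63) ≈ 2.8735.
MPK = 0.37·2.8735^(-0.63) ≈ 0.1903.
MPK > n+g+δ = 0.072, so the economy is dynamically efficient (under-saving).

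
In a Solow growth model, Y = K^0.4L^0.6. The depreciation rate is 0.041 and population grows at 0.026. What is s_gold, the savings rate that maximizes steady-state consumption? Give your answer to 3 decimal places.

Capital per worker breaks even when investment replaces (n + δ)·k; here n + δ = 0.067.
At the golden rule MPK = n+δ, and in any Cobb-Douglas steady state s = (n+δ)·k/y = MPK·k/y = capital's share 0.4.

s_gold = 0.400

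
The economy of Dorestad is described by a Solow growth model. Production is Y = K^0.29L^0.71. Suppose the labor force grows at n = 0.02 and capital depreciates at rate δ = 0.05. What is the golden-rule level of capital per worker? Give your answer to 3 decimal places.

Break-even investment rate: n + δ = 0.02 + 0.05 = 0.07.
At the golden rule the marginal product of capital equals n+δ: 0.29·k^(0.29−1) = 0.07. Solving, k_gold = (0.29/0.07)^(1/0.71) ≈ 7.4035.

k_gold ≈ 7.403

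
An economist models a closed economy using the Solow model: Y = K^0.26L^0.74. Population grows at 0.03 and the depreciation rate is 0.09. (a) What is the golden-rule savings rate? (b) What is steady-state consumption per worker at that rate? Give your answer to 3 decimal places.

n + δ = 0.03 + 0.09 = 0.12.
For Cobb-Douglas, s_gold equals capital's share: s_gold = 0.26.
Setting f'(k) = n+δ gives 0.26·k^(0.26−1) = 0.12, hence k_gold = (0.26/0.12)^(1/0.74) ≈ 2.8430.
y_gold = 2.8430^0.26 ≈ 1.3121; c_gold = (1−0.26)·y_gold ≈ 0.9710.

(a) s_gold = 0.260; (b) c_gold ≈ 0.971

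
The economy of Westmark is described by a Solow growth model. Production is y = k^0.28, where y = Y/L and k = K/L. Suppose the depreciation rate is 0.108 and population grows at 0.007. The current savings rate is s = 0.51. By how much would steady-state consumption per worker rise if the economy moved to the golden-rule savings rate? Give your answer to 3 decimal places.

Δc ≈ 0.143

n + δ = 0.007 + 0.108 = 0.115.
Current steady state (s = 0.51): k* = (0.51/0.115)^(1/0.72) ≈ 7.9147, y* = 7.9147^0.28 ≈ 1.7847, c* = (1−0.51)·1.7847 ≈ 0.8745.
Golden rule sets MPK = n+δ: 0.28·k^(0.28−1) = 0.115, so k_gold = (0.28/0.115)^(1/0.72) ≈ 3.4415.
y_gold = 3.4415^0.28 ≈ 1.4135, c_gold = y_gold − 0.115·k_gold ≈ 1.0177.
Gain: Δc = 1.0177 − 0.8745 ≈ 0.1432.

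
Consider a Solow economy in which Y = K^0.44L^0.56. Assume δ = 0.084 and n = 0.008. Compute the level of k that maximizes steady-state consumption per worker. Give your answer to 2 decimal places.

Break-even investment rate: n + δ = 0.008 + 0.084 = 0.092.
Golden rule sets MPK = n+δ: 0.44·k^(0.44−1) = 0.092, so k_gold = (0.44/0.092)^(1/0.56) ≈ 16.3564.

k_gold ≈ 16.36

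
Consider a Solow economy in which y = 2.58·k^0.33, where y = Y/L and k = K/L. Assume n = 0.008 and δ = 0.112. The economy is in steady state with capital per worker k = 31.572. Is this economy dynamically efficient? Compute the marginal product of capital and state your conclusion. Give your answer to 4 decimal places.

Break-even investment rate: n + δ = 0.008 + 0.112 = 0.12.
MPK = 0.33·2.58·k^(0.33−1) = 0.33·2.58·31.572^(-0.67) ≈ 0.0843.
MPK < 0.12, so the economy is dynamically inefficient (over-saving).

dynamically inefficient; MPK ≈ 0.0843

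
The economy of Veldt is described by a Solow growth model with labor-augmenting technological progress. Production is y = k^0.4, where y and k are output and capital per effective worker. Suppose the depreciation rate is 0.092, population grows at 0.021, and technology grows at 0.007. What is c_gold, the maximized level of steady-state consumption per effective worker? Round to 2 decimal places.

n + g + δ = 0.021 + 0.007 + 0.092 = 0.12.
At the golden rule the marginal product of capital equals n+g+δ: 0.4·k^(0.4−1) = 0.12. Solving, k_gold = (0.4/0.12)^(1/0.6) ≈ 7.4381.
y_gold = 7.4381^0.4 ≈ 2.2314.
c_gold = y_gold − (n+g+δ)·k_gold = 2.2314 − 0.12·7.4381 ≈ 1.3389.

c_gold ≈ 1.34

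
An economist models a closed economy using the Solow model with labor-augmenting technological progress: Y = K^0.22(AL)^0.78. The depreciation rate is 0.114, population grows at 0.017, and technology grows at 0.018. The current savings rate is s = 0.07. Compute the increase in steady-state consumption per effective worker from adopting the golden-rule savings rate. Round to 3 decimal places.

Δc ≈ 0.119

n + g + δ = 0.017 + 0.018 + 0.114 = 0.149.
Current steady state (s = 0.07): k* = (0.07/0.149)^(1/0.78) ≈ 0.3796, y* = 0.3796^0.22 ≈ 0.8081, c* = (1−0.07)·0.8081 ≈ 0.7515.
At the golden rule the marginal product of capital equals n+g+δ: 0.22·k^(0.22−1) = 0.149. Solving, k_gold = (0.22/0.149)^(1/0.78) ≈ 1.6480.
y_gold = 1.6480^0.22 ≈ 1.1162, c_gold = y_gold − 0.149·k_gold ≈ 0.8706.
Gain: Δc = 0.8706 − 0.7515 ≈ 0.1191.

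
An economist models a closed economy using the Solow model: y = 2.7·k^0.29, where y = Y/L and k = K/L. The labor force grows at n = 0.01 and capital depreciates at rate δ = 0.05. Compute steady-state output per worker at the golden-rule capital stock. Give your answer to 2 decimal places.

Break-even investment rate: n + δ = 0.01 + 0.05 = 0.06.
Maximizing c = f(k) − (n+δ)·k gives f'(k) = n+δ, i.e. 0.29·2.7·k^(0.29−1) = 0.06, so k_gold = (0.29·2.7/0.06)^(1/0.71) ≈ 37.2634.
Output: y_gold = 2.7·k_gold^0.29 = 2.7·37.2634^0.29 ≈ 7.7097.

y_gold ≈ 7.71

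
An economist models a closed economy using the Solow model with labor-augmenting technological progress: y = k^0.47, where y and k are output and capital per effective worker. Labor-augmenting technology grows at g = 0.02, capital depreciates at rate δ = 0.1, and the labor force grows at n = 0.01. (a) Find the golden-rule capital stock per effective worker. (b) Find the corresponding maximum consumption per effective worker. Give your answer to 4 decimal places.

(a) k_gold ≈ 11.3011; (b) c_gold ≈ 1.6567

Capital per effective worker breaks even when investment replaces (n + g + δ)·k; here n + g + δ = 0.13.
Setting f'(k) = n+g+δ gives 0.47·k^(0.47−1) = 0.13, hence k_gold = (0.47/0.13)^(1/0.53) ≈ 11.3011.
y_gold = 11.3011^0.47 ≈ 3.1258; c_gold = y_gold − 0.13·k_gold ≈ 1.6567.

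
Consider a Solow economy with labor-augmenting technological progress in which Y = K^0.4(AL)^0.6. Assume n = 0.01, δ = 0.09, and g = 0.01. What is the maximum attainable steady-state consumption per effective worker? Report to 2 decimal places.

c_gold ≈ 1.42

n + g + δ = 0.01 + 0.01 + 0.09 = 0.11.
At the golden rule the marginal product of capital equals n+g+δ: 0.4·k^(0.4−1) = 0.11. Solving, k_gold = (0.4/0.11)^(1/0.6) ≈ 8.5990.
y_gold = 8.5990^0.4 ≈ 2.3647.
c_gold = y_gold − (n+g+δ)·k_gold = 2.3647 − 0.11·8.5990 ≈ 1.4188.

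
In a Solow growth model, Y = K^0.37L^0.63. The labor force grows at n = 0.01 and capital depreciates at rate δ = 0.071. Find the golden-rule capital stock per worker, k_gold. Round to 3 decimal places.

n + δ = 0.01 + 0.071 = 0.081.
Golden rule sets MPK = n+δ: 0.37·k^(0.37−1) = 0.081, so k_gold = (0.37/0.081)^(1/0.63) ≈ 11.1473.

k_gold ≈ 11.147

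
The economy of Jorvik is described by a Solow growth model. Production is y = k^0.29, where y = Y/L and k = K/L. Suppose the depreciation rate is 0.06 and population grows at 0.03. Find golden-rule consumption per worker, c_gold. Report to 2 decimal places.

c_gold ≈ 1.15

The effective depreciation rate is n + δ = 0.03 + 0.06 = 0.09.
Maximizing c = f(k) − (n+δ)·k gives f'(k) = n+δ, i.e. 0.29·k^(0.29−1) = 0.09, so k_gold = (0.29/0.09)^(1/0.71) ≈ 5.1965.
y_gold = 5.1965^0.29 ≈ 1.6127.
c_gold = y_gold − (n+δ)·k_gold = 1.6127 − 0.09·5.1965 ≈ 1.1450.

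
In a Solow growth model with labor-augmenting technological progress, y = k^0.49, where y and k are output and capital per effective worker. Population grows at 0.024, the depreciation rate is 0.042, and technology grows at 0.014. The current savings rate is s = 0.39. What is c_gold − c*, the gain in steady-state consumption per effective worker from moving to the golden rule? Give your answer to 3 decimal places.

n + g + δ = 0.024 + 0.014 + 0.042 = 0.08.
Current steady state (s = 0.39): k* = (0.39/0.08)^(1/0.51) ≈ 22.3342, y* = 22.3342^0.49 ≈ 4.5814, c* = (1−0.39)·4.5814 ≈ 2.7946.
Golden rule sets MPK = n+g+δ: 0.49·k^(0.49−1) = 0.08, so k_gold = (0.49/0.08)^(1/0.51) ≈ 34.9418.
y_gold = 34.9418^0.49 ≈ 5.7048, c_gold = y_gold − 0.08·k_gold ≈ 2.9094.
Gain: Δc = 2.9094 − 2.7946 ≈ 0.1148.

Δc ≈ 0.115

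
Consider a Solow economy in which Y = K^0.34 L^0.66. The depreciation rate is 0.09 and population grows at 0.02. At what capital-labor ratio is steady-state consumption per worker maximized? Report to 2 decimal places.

n + δ = 0.02 + 0.09 = 0.11.
Setting f'(k) = n+δ gives 0.34·k^(0.34−1) = 0.11, hence k_gold = (0.34/0.11)^(1/0.66) ≈ 5.5278.

k_gold ≈ 5.53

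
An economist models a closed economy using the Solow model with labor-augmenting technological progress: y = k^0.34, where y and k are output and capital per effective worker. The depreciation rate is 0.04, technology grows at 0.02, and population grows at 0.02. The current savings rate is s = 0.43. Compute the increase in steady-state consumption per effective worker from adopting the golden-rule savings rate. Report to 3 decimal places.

n + g + δ = 0.02 + 0.02 + 0.04 = 0.08.
Current steady state (s = 0.43): k* = (0.43/0.08)^(1/0.66) ≈ 12.7830, y* = 12.7830^0.34 ≈ 2.3782, c* = (1−0.43)·2.3782 ≈ 1.3556.
Golden rule sets MPK = n+g+δ: 0.34·k^(0.34−1) = 0.08, so k_gold = (0.34/0.08)^(1/0.66) ≈ 8.9558.
y_gold = 8.9558^0.34 ≈ 2.1072, c_gold = y_gold − 0.08·k_gold ≈ 1.3908.
Gain: Δc = 1.3908 − 1.3556 ≈ 0.0352.

Δc ≈ 0.035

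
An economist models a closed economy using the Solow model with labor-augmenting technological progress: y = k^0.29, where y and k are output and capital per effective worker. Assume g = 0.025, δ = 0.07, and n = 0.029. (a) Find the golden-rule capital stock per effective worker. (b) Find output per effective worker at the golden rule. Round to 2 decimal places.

Capital per effective worker breaks even when investment replaces (n + g + δ)·k; here n + g + δ = 0.124.
Maximizing c = f(k) − (n+g+δ)·k gives f'(k) = n+g+δ, i.e. 0.29·k^(0.29−1) = 0.124, so k_gold = (0.29/0.124)^(1/0.71) ≈ 3.3089.
y_gold = 3.3089^0.29 ≈ 1.4148.

(a) k_gold ≈ 3.31; (b) y_gold ≈ 1.41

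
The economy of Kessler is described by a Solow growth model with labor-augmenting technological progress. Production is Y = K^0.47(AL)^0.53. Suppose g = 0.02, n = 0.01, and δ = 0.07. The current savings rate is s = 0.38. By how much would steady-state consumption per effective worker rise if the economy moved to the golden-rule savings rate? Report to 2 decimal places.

Capital per effective worker breaks even when investment replaces (n + g + δ)·k; here n + g + δ = 0.1.
Current steady state (s = 0.38): k* = (0.38/0.1)^(1/0.53) ≈ 12.4146, y* = 12.4146^0.47 ≈ 3.2670, c* = (1−0.38)·3.2670 ≈ 2.0255.
At the golden rule the marginal product of capital equals n+g+δ: 0.47·k^(0.47−1) = 0.1. Solving, k_gold = (0.47/0.1)^(1/0.53) ≈ 18.5400.
y_gold = 18.5400^0.47 ≈ 3.9447, c_gold = y_gold − 0.1·k_gold ≈ 2.0907.
Gain: Δc = 2.0907 − 2.0255 ≈ 0.0651.

Δc ≈ 0.07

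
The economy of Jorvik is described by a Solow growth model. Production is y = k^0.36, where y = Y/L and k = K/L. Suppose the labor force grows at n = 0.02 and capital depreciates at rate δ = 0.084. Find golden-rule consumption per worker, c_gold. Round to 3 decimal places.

c_gold ≈ 1.287

The effective depreciation rate is n + δ = 0.02 + 0.084 = 0.104.
Maximizing c = f(k) − (n+δ)·k gives f'(k) = n+δ, i.e. 0.36·k^(0.36−1) = 0.104, so k_gold = (0.36/0.104)^(1/0.64) ≈ 6.9600.
y_gold = 6.9600^0.36 ≈ 2.0107.
c_gold = y_gold − (n+δ)·k_gold = 2.0107 − 0.104·6.9600 ≈ 1.2868.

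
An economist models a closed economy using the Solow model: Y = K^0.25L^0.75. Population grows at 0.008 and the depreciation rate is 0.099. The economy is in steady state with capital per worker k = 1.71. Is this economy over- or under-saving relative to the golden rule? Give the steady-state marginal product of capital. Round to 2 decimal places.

Break-even investment rate: n + δ = 0.008 + 0.099 = 0.107.
MPK = 0.25·k^(0.25−1) = 0.25·1.71^(-0.75) ≈ 0.1672.
MPK > 0.107, so the economy is dynamically efficient (under-saving).

under-saving; MPK ≈ 0.17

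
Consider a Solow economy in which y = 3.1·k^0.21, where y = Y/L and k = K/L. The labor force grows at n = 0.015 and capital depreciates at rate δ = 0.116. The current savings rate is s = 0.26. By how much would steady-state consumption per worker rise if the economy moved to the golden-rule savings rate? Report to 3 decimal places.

The effective depreciation rate is n + δ = 0.015 + 0.116 = 0.131.
Current steady state (s = 0.26): k* = (0.26·3.1/0.131)^(1/0.79) ≈ 9.9727, y* = 3.1·9.9727^0.21 ≈ 5.0247, c* = (1−0.26)·5.0247 ≈ 3.7183.
At the golden rule the marginal product of capital equals n+δ: 0.21·3.1·k^(0.21−1) = 0.131. Solving, k_gold = (0.21·3.1/0.131)^(1/0.79) ≈ 7.6104.
y_gold = 3.1·7.6104^0.21 ≈ 4.7474, c_gold = y_gold − 0.131·k_gold ≈ 3.7505.
Gain: Δc = 3.7505 − 3.7183 ≈ 0.0322.

Δc ≈ 0.032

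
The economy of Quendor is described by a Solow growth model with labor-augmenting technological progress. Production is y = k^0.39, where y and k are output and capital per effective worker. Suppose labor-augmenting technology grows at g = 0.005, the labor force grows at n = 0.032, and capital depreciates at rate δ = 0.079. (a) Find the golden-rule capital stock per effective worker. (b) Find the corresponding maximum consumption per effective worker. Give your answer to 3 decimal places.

Capital per effective worker breaks even when investment replaces (n + g + δ)·k; here n + g + δ = 0.116.
Maximizing c = f(k) − (n+g+δ)·k gives f'(k) = n+g+δ, i.e. 0.39·k^(0.39−1) = 0.116, so k_gold = (0.39/0.116)^(1/0.61) ≈ 7.2994.
y_gold = 7.2994^0.39 ≈ 2.1711; c_gold = y_gold − 0.116·k_gold ≈ 1.3244.

(a) k_gold ≈ 7.299; (b) c_gold ≈ 1.324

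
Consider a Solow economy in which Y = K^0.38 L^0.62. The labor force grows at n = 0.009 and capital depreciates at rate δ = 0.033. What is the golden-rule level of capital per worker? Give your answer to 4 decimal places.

The effective depreciation rate is n + δ = 0.009 + 0.033 = 0.042.
Setting f'(k) = n+δ gives 0.38·k^(0.38−1) = 0.042, hence k_gold = (0.38/0.042)^(1/0.62) ≈ 34.8977.

k_gold ≈ 34.8977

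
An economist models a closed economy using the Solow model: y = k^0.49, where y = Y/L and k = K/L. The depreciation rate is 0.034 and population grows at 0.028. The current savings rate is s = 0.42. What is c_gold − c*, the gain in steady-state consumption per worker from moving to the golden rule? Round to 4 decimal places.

n + δ = 0.028 + 0.034 = 0.062.
Current steady state (s = 0.42): k* = (0.42/0.062)^(1/0.51) ≈ 42.5728, y* = 42.5728^0.49 ≈ 6.2846, c* = (1−0.42)·6.2846 ≈ 3.6450.
Golden rule sets MPK = n+δ: 0.49·k^(0.49−1) = 0.062, so k_gold = (0.49/0.062)^(1/0.51) ≈ 57.5971.
y_gold = 57.5971^0.49 ≈ 7.2878, c_gold = y_gold − 0.062·k_gold ≈ 3.7168.
Gain: Δc = 3.7168 − 3.6450 ≈ 0.0717.

Δc ≈ 0.0717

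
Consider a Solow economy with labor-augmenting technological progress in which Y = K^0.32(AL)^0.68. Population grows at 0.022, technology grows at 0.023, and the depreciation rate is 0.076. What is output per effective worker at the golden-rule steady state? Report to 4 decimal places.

y_gold ≈ 1.5804

Capital per effective worker breaks even when investment replaces (n + g + δ)·k; here n + g + δ = 0.121.
At the golden rule the marginal product of capital equals n+g+δ: 0.32·k^(0.32−1) = 0.121. Solving, k_gold = (0.32/0.121)^(1/0.68) ≈ 4.1795.
Output: y_gold = k_gold^0.32 = 4.1795^0.32 ≈ 1.5804.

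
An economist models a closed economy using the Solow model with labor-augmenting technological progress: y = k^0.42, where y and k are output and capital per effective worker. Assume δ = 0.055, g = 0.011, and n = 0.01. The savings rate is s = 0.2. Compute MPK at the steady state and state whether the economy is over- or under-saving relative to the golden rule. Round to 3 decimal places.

Capital per effective worker breaks even when investment replaces (n + g + δ)·k; here n + g + δ = 0.076.
Steady-state k*: s·k^0.42 = 0.076·k gives k* = (0.2/0.076)^(1/0.58) ≈ 5.3029.
MPK = 0.42·5.3029^(-0.58) ≈ 0.1596.
MPK > n+g+δ = 0.076, so the economy is dynamically efficient (under-saving).

under-saving; MPK ≈ 0.160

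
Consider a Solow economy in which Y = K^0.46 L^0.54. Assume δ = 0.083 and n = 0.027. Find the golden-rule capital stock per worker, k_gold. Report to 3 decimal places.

n + δ = 0.027 + 0.083 = 0.11.
Golden rule sets MPK = n+δ: 0.46·k^(0.46−1) = 0.11, so k_gold = (0.46/0.11)^(1/0.54) ≈ 14.1474.

k_gold ≈ 14.147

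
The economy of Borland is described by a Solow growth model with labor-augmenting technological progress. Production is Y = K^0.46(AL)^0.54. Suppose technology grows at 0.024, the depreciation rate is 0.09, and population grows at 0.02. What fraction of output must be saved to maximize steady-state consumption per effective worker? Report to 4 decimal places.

The effective depreciation rate is n + g + δ = 0.02 + 0.024 + 0.09 = 0.134.
At the golden rule MPK = n+g+δ, and in any Cobb-Douglas steady state s = (n+g+δ)·k/y = MPK·k/y = capital's share 0.46.

s_gold = 0.4600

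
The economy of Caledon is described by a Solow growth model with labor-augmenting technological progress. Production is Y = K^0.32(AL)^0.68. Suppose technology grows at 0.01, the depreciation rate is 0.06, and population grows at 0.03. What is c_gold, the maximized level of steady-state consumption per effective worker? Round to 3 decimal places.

Break-even investment rate: n + g + δ = 0.03 + 0.01 + 0.06 = 0.1.
Setting f'(k) = n+g+δ gives 0.32·k^(0.32−1) = 0.1, hence k_gold = (0.32/0.1)^(1/0.68) ≈ 5.5318.
y_gold = 5.5318^0.32 ≈ 1.7287.
c_gold = y_gold − (n+g+δ)·k_gold = 1.7287 − 0.1·5.5318 ≈ 1.1755.

c_gold ≈ 1.176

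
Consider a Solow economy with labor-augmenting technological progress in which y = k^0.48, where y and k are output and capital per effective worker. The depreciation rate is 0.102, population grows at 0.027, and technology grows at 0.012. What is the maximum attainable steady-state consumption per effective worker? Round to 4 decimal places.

c_gold ≈ 1.6110

Capital per effective worker breaks even when investment replaces (n + g + δ)·k; here n + g + δ = 0.141.
Setting f'(k) = n+g+δ gives 0.48·k^(0.48−1) = 0.141, hence k_gold = (0.48/0.141)^(1/0.52) ≈ 10.5468.
y_gold = 10.5468^0.48 ≈ 3.0981.
c_gold = y_gold − (n+g+δ)·k_gold = 3.0981 − 0.141·10.5468 ≈ 1.6110.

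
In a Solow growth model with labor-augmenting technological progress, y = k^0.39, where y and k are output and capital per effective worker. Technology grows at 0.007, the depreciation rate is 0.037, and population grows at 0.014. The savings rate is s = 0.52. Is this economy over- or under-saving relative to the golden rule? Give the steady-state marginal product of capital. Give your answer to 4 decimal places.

n + g + δ = 0.014 + 0.007 + 0.037 = 0.058.
Steady-state k*: s·k^0.39 = 0.058·k gives k* = (0.52/0.058)^(1/0.61) ≈ 36.4417.
MPK = 0.39·36.4417^(-0.61) ≈ 0.0435.
MPK < n+g+δ = 0.058, so the economy is dynamically inefficient (over-saving).

over-saving; MPK ≈ 0.0435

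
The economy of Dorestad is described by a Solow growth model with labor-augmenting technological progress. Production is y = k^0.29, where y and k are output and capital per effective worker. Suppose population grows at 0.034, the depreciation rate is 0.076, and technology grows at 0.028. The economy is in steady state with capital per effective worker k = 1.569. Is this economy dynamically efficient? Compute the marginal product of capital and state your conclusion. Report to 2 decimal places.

dynamically efficient; MPK ≈ 0.21

Capital per effective worker breaks even when investment replaces (n + g + δ)·k; here n + g + δ = 0.138.
MPK = 0.29·k^(0.29−1) = 0.29·1.569^(-0.71) ≈ 0.2106.
MPK > 0.138, so the economy is dynamically efficient (under-saving).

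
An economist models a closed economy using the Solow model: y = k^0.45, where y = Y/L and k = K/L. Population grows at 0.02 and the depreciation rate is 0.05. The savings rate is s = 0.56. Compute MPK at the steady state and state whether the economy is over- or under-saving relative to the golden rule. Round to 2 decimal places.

over-saving; MPK ≈ 0.06

Capital per worker breaks even when investment replaces (n + δ)·k; here n + δ = 0.07.
Steady-state k*: s·k^0.45 = 0.07·k gives k* = (0.56/0.07)^(1/0.55) ≈ 43.8512.
MPK = 0.45·43.8512^(-0.55) ≈ 0.0562.
MPK < n+δ = 0.07, so the economy is dynamically inefficient (over-saving).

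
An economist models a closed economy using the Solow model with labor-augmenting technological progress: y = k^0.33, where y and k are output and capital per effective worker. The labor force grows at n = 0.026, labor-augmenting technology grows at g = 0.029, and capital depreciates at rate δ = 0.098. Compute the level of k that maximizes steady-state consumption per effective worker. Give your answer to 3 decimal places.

k_gold ≈ 3.150

Break-even investment rate: n + g + δ = 0.026 + 0.029 + 0.098 = 0.153.
Golden rule sets MPK = n+g+δ: 0.33·k^(0.33−1) = 0.153, so k_gold = (0.33/0.153)^(1/0.67) ≈ 3.1495.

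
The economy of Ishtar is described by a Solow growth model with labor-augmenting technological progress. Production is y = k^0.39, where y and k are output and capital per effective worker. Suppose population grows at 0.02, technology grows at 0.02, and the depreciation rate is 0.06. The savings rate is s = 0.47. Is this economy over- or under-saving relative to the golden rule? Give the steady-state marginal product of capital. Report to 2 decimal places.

over-saving; MPK ≈ 0.08

Break-even investment rate: n + g + δ = 0.02 + 0.02 + 0.06 = 0.1.
Steady-state k*: s·k^0.39 = 0.1·k gives k* = (0.47/0.1)^(1/0.61) ≈ 12.6415.
MPK = 0.39·12.6415^(-0.61) ≈ 0.0830.
MPK < n+g+δ = 0.1, so the economy is dynamically inefficient (over-saving).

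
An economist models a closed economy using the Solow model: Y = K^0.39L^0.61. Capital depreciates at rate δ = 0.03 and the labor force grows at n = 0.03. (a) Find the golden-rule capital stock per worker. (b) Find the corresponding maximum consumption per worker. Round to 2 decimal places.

Capital per worker breaks even when investment replaces (n + δ)·k; here n + δ = 0.06.
At the golden rule the marginal product of capital equals n+δ: 0.39·k^(0.39−1) = 0.06. Solving, k_gold = (0.39/0.06)^(1/0.61) ≈ 21.5102.
y_gold = 21.5102^0.39 ≈ 3.3093; c_gold = y_gold − 0.06·k_gold ≈ 2.0187.

(a) k_gold ≈ 21.51; (b) c_gold ≈ 2.02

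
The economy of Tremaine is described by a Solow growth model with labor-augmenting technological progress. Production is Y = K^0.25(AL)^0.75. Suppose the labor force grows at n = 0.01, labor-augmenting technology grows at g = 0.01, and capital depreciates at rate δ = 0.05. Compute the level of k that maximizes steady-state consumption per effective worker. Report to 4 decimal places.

k_gold ≈ 5.4591

The effective depreciation rate is n + g + δ = 0.01 + 0.01 + 0.05 = 0.07.
Maximizing c = f(k) − (n+g+δ)·k gives f'(k) = n+g+δ, i.e. 0.25·k^(0.25−1) = 0.07, so k_gold = (0.25/0.07)^(1/0.75) ≈ 5.4591.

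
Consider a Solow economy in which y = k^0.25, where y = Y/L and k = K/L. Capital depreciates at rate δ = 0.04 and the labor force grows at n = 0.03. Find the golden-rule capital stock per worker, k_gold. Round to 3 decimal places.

n + δ = 0.03 + 0.04 = 0.07.
Golden rule sets MPK = n+δ: 0.25·k^(0.25−1) = 0.07, so k_gold = (0.25/0.07)^(1/0.75) ≈ 5.4591.

k_gold ≈ 5.459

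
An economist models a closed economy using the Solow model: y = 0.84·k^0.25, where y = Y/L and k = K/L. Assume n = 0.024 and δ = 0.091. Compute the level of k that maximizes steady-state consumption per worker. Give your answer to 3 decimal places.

k_gold ≈ 2.232

Break-even investment rate: n + δ = 0.024 + 0.091 = 0.115.
Golden rule sets MPK = n+δ: 0.25·0.84·k^(0.25−1) = 0.115, so k_gold = (0.25·0.84/0.115)^(1/0.75) ≈ 2.2320.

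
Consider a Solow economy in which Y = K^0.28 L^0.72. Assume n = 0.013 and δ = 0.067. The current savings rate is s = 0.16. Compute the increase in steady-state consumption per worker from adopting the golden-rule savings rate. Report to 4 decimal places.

Capital per worker breaks even when investment replaces (n + δ)·k; here n + δ = 0.08.
Current steady state (s = 0.16): k* = (0.16/0.08)^(1/0.72) ≈ 2.6188, y* = 2.6188^0.28 ≈ 1.3094, c* = (1−0.16)·1.3094 ≈ 1.0999.
At the golden rule the marginal product of capital equals n+δ: 0.28·k^(0.28−1) = 0.08. Solving, k_gold = (0.28/0.08)^(1/0.72) ≈ 5.6971.
y_gold = 5.6971^0.28 ≈ 1.6277, c_gold = y_gold − 0.08·k_gold ≈ 1.1720.
Gain: Δc = 1.1720 − 1.0999 ≈ 0.0721.

Δc ≈ 0.0721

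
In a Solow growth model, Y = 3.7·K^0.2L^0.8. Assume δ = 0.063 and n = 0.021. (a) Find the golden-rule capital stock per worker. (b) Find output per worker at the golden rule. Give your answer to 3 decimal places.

Capital per worker breaks even when investment replaces (n + δ)·k; here n + δ = 0.084.
At the golden rule the marginal product of capital equals n+δ: 0.2·3.7·k^(0.2−1) = 0.084. Solving, k_gold = (0.2·3.7/0.084)^(1/0.8) ≈ 15.1772.
y_gold = 3.7·15.1772^0.2 ≈ 6.3744.

(a) k_gold ≈ 15.177; (b) y_gold ≈ 6.374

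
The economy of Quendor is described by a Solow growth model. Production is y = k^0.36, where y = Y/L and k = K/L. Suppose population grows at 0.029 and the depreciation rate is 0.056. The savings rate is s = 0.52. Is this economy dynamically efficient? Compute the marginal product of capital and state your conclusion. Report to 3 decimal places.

dynamically inefficient; MPK ≈ 0.059

n + δ = 0.029 + 0.056 = 0.085.
Steady-state k*: s·k^0.36 = 0.085·k gives k* = (0.52/0.085)^(1/0.64) ≈ 16.9449.
MPK = 0.36·16.9449^(-0.64) ≈ 0.0588.
MPK < n+δ = 0.085, so the economy is dynamically inefficient (over-saving).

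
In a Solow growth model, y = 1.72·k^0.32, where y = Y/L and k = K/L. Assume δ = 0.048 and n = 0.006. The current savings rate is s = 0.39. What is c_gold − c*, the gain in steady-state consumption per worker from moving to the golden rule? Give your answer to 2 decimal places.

n + δ = 0.006 + 0.048 = 0.054.
Current steady state (s = 0.39): k* = (0.39·1.72/0.054)^(1/0.68) ≈ 40.6552, y* = 1.72·40.6552^0.32 ≈ 5.6292, c* = (1−0.39)·5.6292 ≈ 3.4338.
Golden rule sets MPK = n+δ: 0.32·1.72·k^(0.32−1) = 0.054, so k_gold = (0.32·1.72/0.054)^(1/0.68) ≈ 30.3929.
y_gold = 1.72·30.3929^0.32 ≈ 5.1288, c_gold = y_gold − 0.054·k_gold ≈ 3.4876.
Gain: Δc = 3.4876 − 3.4338 ≈ 0.0538.

Δc ≈ 0.05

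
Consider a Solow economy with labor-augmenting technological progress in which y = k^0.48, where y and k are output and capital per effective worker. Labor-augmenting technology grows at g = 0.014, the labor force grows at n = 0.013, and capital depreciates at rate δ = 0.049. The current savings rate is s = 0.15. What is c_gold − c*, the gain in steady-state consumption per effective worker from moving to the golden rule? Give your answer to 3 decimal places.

Δc ≈ 1.258

Capital per effective worker breaks even when investment replaces (n + g + δ)·k; here n + g + δ = 0.076.
Current steady state (s = 0.15): k* = (0.15/0.076)^(1/0.52) ≈ 3.6969, y* = 3.6969^0.48 ≈ 1.8731, c* = (1−0.15)·1.8731 ≈ 1.5921.
Golden rule sets MPK = n+g+δ: 0.48·k^(0.48−1) = 0.076, so k_gold = (0.48/0.076)^(1/0.52) ≈ 34.6166.
y_gold = 34.6166^0.48 ≈ 5.4810, c_gold = y_gold − 0.076·k_gold ≈ 2.8501.
Gain: Δc = 2.8501 − 1.5921 ≈ 1.2580.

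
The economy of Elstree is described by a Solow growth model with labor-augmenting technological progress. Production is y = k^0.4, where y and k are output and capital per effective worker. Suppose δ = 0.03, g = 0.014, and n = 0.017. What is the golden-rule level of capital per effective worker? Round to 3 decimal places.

Capital per effective worker breaks even when investment replaces (n + g + δ)·k; here n + g + δ = 0.061.
At the golden rule the marginal product of capital equals n+g+δ: 0.4·k^(0.4−1) = 0.061. Solving, k_gold = (0.4/0.061)^(1/0.6) ≈ 22.9730.

k_gold ≈ 22.973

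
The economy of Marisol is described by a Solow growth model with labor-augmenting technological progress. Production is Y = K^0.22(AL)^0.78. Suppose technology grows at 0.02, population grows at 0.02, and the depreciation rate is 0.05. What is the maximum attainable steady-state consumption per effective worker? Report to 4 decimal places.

c_gold ≈ 1.0036

The effective depreciation rate is n + g + δ = 0.02 + 0.02 + 0.05 = 0.09.
At the golden rule the marginal product of capital equals n+g+δ: 0.22·k^(0.22−1) = 0.09. Solving, k_gold = (0.22/0.09)^(1/0.78) ≈ 3.1453.
y_gold = 3.1453^0.22 ≈ 1.2867.
c_gold = y_gold − (n+g+δ)·k_gold = 1.2867 − 0.09·3.1453 ≈ 1.0036.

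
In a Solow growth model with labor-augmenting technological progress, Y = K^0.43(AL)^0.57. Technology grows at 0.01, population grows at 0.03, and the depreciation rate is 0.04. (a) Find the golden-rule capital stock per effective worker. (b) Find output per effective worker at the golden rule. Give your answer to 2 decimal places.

(a) k_gold ≈ 19.11; (b) y_gold ≈ 3.56

Capital per effective worker breaks even when investment replaces (n + g + δ)·k; here n + g + δ = 0.08.
At the golden rule the marginal product of capital equals n+g+δ: 0.43·k^(0.43−1) = 0.08. Solving, k_gold = (0.43/0.08)^(1/0.57) ≈ 19.1146.
y_gold = 19.1146^0.43 ≈ 3.5562.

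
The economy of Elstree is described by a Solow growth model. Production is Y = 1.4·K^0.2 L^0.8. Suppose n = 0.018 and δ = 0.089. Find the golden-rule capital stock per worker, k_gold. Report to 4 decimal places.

k_gold ≈ 3.3283

The effective depreciation rate is n + δ = 0.018 + 0.089 = 0.107.
At the golden rule the marginal product of capital equals n+δ: 0.2·1.4·k^(0.2−1) = 0.107. Solving, k_gold = (0.2·1.4/0.107)^(1/0.8) ≈ 3.3283.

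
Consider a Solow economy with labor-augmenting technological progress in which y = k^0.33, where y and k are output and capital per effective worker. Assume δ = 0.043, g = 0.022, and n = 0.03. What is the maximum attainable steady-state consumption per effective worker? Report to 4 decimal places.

Break-even investment rate: n + g + δ = 0.03 + 0.022 + 0.043 = 0.095.
Golden rule sets MPK = n+g+δ: 0.33·k^(0.33−1) = 0.095, so k_gold = (0.33/0.095)^(1/0.67) ≈ 6.4143.
y_gold = 6.4143^0.33 ≈ 1.8465.
c_gold = y_gold − (n+g+δ)·k_gold = 1.8465 − 0.095·6.4143 ≈ 1.2372.

c_gold ≈ 1.2372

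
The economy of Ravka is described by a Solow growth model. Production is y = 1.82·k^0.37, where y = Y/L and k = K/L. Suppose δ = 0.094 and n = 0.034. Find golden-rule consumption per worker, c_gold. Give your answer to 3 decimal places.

c_gold ≈ 3.040

Break-even investment rate: n + δ = 0.034 + 0.094 = 0.128.
Maximizing c = f(k) − (n+δ)·k gives f'(k) = n+δ, i.e. 0.37·1.82·k^(0.37−1) = 0.128, so k_gold = (0.37·1.82/0.128)^(1/0.63) ≈ 13.9491.
y_gold = 1.82·13.9491^0.37 ≈ 4.8256.
c_gold = y_gold − (n+δ)·k_gold = 4.8256 − 0.128·13.9491 ≈ 3.0401.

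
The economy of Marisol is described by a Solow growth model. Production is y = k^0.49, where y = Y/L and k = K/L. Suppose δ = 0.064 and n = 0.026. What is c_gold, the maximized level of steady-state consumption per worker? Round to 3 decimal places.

n + δ = 0.026 + 0.064 = 0.09.
At the golden rule the marginal product of capital equals n+δ: 0.49·k^(0.49−1) = 0.09. Solving, k_gold = (0.49/0.09)^(1/0.51) ≈ 27.7362.
y_gold = 27.7362^0.49 ≈ 5.0944.
c_gold = y_gold − (n+δ)·k_gold = 5.0944 − 0.09·27.7362 ≈ 2.5981.

c_gold ≈ 2.598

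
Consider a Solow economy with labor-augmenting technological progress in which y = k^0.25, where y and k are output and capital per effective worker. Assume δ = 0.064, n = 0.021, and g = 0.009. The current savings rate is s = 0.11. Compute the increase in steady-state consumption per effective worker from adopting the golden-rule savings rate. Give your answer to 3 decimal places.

Δc ≈ 0.101

n + g + δ = 0.021 + 0.009 + 0.064 = 0.094.
Current steady state (s = 0.11): k* = (0.11/0.094)^(1/0.75) ≈ 1.2332, y* = 1.2332^0.25 ≈ 1.0538, c* = (1−0.11)·1.0538 ≈ 0.9379.
Maximizing c = f(k) − (n+g+δ)·k gives f'(k) = n+g+δ, i.e. 0.25·k^(0.25−1) = 0.094, so k_gold = (0.25/0.094)^(1/0.75) ≈ 3.6848.
y_gold = 3.6848^0.25 ≈ 1.3855, c_gold = y_gold − 0.094·k_gold ≈ 1.0391.
Gain: Δc = 1.0391 − 0.9379 ≈ 0.1012.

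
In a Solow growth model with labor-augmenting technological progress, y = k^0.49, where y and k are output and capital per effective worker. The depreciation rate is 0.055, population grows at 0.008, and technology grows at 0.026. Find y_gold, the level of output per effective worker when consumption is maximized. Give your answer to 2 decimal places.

n + g + δ = 0.008 + 0.026 + 0.055 = 0.089.
At the golden rule the marginal product of capital equals n+g+δ: 0.49·k^(0.49−1) = 0.089. Solving, k_gold = (0.49/0.089)^(1/0.51) ≈ 28.3505.
Output: y_gold = k_gold^0.49 = 28.3505^0.49 ≈ 5.1494.

y_gold ≈ 5.15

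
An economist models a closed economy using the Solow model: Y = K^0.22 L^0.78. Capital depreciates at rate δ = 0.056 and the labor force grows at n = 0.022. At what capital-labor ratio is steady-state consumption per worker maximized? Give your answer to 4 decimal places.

The effective depreciation rate is n + δ = 0.022 + 0.056 = 0.078.
Golden rule sets MPK = n+δ: 0.22·k^(0.22−1) = 0.078, so k_gold = (0.22/0.078)^(1/0.78) ≈ 3.7787.

k_gold ≈ 3.7787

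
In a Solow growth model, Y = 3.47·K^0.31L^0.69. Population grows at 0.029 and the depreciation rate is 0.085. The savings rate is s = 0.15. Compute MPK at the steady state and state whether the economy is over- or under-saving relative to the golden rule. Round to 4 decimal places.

The effective depreciation rate is n + δ = 0.029 + 0.085 = 0.114.
Steady-state k*: s·A·k^0.31 = 0.114·k gives k* = (0.15·3.47/0.114)^(1/0.69) ≈ 9.0328.
MPK = 0.31·3.47·9.0328^(-0.69) ≈ 0.2356.
MPK > n+δ = 0.114, so the economy is dynamically efficient (under-saving).

under-saving; MPK ≈ 0.2356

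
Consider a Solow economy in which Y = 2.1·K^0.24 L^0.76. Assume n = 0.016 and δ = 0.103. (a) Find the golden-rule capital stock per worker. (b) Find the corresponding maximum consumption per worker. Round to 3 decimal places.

n + δ = 0.016 + 0.103 = 0.119.
At the golden rule the marginal product of capital equals n+δ: 0.24·2.1·k^(0.24−1) = 0.119. Solving, k_gold = (0.24·2.1/0.119)^(1/0.76) ≈ 6.6811.
y_gold = 2.1·6.6811^0.24 ≈ 3.3127; c_gold = y_gold − 0.119·k_gold ≈ 2.5177.

(a) k_gold ≈ 6.681; (b) c_gold ≈ 2.518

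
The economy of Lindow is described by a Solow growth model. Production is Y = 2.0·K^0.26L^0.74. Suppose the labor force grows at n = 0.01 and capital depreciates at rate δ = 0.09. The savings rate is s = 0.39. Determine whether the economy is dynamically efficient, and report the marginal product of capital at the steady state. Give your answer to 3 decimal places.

n + δ = 0.01 + 0.09 = 0.1.
Steady-state k*: s·A·k^0.26 = 0.1·k gives k* = (0.39·2.0/0.1)^(1/0.74) ≈ 16.0522.
MPK = 0.26·2.0·16.0522^(-0.74) ≈ 0.0667.
MPK < n+δ = 0.1, so the economy is dynamically inefficient (over-saving).

dynamically inefficient; MPK ≈ 0.067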